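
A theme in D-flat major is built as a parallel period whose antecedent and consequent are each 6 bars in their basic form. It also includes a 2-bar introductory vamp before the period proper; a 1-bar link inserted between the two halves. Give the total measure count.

15 measures

Basic parallel period: 6 + 6 = 12 bars.
12 (basic form) + 2 (introduction) + 1 (link) = 15.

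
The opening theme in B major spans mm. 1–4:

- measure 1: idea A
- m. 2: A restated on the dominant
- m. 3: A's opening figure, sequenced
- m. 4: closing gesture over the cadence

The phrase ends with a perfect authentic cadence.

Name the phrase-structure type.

Basic idea (bar 1) + its repetition (bar 2) form the presentation; fragmentation and cadence (mm. 3–4) form the continuation — the 4-bar whole is a sentence.

sentence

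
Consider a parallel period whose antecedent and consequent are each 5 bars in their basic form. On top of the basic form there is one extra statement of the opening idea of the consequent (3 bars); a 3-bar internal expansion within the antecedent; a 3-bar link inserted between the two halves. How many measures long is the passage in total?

19 measures

Basic parallel period: 5 + 5 = 10 bars.
10 (basic form) + 3 (extra statement) + 3 (internal expansion) + 3 (link) = 19.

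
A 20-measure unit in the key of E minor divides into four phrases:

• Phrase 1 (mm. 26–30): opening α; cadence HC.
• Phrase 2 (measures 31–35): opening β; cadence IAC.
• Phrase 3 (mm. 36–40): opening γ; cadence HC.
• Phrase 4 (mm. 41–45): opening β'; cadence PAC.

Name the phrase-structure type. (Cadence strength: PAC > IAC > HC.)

contrasting double period

Four phrases in two halves: the first half (measures 26–35) ends with an imperfect authentic cadence, the second (bars 36–45) with a perfect authentic cadence — a large antecedent–consequent pair, i.e. a double period.
Phrase 3 begins with different material from phrase 1, making it contrasting.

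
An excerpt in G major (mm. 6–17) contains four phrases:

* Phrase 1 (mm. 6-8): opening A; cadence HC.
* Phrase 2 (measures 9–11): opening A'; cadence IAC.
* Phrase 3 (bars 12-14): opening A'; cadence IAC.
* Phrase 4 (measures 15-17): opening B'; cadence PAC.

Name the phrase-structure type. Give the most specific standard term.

Four phrases in two halves: the first half (measures 6–11) ends with an imperfect authentic cadence, the second (bars 12–17) with a perfect authentic cadence — a large antecedent–consequent pair, i.e. a double period.
Phrase 3 begins with the same material as phrase 1, making it parallel.

parallel double period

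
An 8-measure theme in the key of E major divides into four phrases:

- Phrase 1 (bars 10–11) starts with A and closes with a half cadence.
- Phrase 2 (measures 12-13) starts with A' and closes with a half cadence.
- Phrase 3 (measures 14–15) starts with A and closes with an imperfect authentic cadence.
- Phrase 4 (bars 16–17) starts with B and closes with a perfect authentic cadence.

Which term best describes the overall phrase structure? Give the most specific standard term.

parallel double period

Four phrases in two halves: the first half (measures 10-13) ends with a half cadence, the second (measures 14–17) with a perfect authentic cadence — a large antecedent–consequent pair, i.e. a double period.
Phrase 3 begins with the same material as phrase 1, making it parallel.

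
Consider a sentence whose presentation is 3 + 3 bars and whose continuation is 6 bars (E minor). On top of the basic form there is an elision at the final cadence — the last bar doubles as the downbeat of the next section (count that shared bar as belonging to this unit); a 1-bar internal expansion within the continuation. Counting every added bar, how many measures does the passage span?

13 measures

Basic sentence: 3 + 3 + 6 = 12 bars.
12 (basic form) + 1 (internal expansion) = 13.
The elision shares a bar with the next section but does not change this unit's count.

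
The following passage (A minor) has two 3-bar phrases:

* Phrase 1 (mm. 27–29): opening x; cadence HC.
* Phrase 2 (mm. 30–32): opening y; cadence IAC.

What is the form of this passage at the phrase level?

contrasting period

Phrase 1 ends with a half cadence (weaker) and phrase 2 with an imperfect authentic cadence (stronger): antecedent + consequent = a period.
The two phrases open with different material (x / y), so the period is contrasting.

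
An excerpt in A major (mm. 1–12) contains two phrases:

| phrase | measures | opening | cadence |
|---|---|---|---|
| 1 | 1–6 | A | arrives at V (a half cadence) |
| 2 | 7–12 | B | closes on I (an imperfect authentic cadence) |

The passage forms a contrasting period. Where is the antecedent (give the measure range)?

The antecedent is the phrase ending with the weaker cadence (half cadence, phrase 1) and the consequent the one ending more conclusively (imperfect authentic cadence, phrase 2); the antecedent is measures 1-6.

measures 1–6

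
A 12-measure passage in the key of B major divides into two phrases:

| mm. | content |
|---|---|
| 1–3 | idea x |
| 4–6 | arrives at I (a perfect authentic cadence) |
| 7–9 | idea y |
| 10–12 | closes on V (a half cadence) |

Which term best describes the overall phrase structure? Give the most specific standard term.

The second phrase closes with a half cadence, which is not stronger than the first phrase's perfect authentic cadence; without a weak→strong cadential pair there is no antecedent–consequent relationship, so this is a phrase group rather than a period.

phrase group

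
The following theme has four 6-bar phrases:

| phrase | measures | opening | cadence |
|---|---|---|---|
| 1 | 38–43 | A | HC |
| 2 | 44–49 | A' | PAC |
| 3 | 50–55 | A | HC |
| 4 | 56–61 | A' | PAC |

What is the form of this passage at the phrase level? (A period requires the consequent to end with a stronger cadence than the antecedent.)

The cadence pattern HC–PAC–HC–PAC is weak–strong twice, and phrases 3–4 restate phrases 1–2: a period heard twice, not a double period (which would end weakly at phrase 2).

repeated period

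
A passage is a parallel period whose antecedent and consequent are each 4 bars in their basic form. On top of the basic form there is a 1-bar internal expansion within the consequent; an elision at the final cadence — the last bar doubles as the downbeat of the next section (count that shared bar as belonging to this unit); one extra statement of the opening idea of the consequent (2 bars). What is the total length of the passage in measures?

11 measures

Basic parallel period: 4 + 4 = 8 bars.
8 (basic form) + 1 (internal expansion) + 2 (extra statement) = 11.
The elision shares a bar with the next section but does not change this unit's count.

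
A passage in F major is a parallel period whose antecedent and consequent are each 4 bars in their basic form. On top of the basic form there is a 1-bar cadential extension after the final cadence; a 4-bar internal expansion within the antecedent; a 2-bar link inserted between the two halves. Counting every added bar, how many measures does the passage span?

15 measures

Basic parallel period: 4 + 4 = 8 bars.
8 (basic form) + 1 (cadential extension) + 4 (internal expansion) + 2 (link) = 15.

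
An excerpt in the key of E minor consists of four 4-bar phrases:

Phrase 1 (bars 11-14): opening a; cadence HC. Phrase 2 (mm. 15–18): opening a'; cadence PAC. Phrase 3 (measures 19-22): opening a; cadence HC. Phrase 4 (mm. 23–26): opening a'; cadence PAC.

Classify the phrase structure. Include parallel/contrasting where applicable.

repeated period

The cadence pattern HC–PAC–HC–PAC is weak–strong twice, and phrases 3–4 restate phrases 1–2: a period heard twice, not a double period (which would end weakly at phrase 2).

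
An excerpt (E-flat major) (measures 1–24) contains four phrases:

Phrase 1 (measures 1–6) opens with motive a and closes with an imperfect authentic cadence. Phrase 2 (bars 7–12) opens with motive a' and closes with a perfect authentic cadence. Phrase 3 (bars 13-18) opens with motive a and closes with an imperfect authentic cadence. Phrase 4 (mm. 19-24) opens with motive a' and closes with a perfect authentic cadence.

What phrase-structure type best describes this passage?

The cadence pattern IAC–PAC–IAC–PAC is weak–strong twice, and phrases 3–4 restate phrases 1–2: a period heard twice, not a double period (which would end weakly at phrase 2).

repeated period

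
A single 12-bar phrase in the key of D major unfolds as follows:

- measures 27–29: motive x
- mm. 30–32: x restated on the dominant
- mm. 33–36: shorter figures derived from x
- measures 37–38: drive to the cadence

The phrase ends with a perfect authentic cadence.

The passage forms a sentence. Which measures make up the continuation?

After the presentation (mm. 27-32), the continuation covers the fragmentation through the cadence: mm. 33–38.

measures 33–38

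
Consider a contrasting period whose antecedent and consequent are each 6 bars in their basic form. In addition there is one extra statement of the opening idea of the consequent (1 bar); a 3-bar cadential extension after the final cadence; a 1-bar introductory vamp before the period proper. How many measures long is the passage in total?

17 measures

Basic contrasting period: 6 + 6 = 12 bars.
12 (basic form) + 1 (extra statement) + 3 (cadential extension) + 1 (introduction) = 17.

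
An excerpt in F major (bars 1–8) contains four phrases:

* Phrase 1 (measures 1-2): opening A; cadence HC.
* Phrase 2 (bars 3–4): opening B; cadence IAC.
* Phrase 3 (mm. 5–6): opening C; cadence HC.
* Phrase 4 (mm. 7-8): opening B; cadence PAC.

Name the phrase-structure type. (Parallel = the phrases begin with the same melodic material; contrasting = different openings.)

Four phrases in two halves: the first half (bars 1–4) ends with an imperfect authentic cadence, the second (mm. 5–8) with a perfect authentic cadence — a large antecedent–consequent pair, i.e. a double period.
Phrase 3 begins with different material from phrase 1, making it contrasting.

contrasting double period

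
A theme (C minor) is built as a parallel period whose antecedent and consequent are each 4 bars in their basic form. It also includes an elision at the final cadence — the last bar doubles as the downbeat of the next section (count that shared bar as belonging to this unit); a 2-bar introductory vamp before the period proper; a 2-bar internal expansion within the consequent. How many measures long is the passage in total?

Basic parallel period: 4 + 4 = 8 bars.
8 (basic form) + 2 (introduction) + 2 (internal expansion) = 12.
The elision shares a bar with the next section but does not change this unit's count.

12 measures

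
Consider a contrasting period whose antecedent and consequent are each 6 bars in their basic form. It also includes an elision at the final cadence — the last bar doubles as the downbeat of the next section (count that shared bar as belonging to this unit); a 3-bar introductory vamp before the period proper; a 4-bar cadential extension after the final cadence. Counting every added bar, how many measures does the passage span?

19 measures

Basic contrasting period: 6 + 6 = 12 bars.
12 (basic form) + 3 (introduction) + 4 (cadential extension) = 19.
The elision shares a bar with the next section but does not change this unit's count.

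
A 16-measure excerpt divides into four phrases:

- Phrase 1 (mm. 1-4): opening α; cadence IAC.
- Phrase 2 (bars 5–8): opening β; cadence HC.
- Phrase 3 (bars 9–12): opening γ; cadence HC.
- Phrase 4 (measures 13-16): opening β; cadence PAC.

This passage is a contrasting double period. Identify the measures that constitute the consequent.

In a double period the four phrases pair into a large antecedent (phrases 1–2, ending half cadence) and a large consequent (phrases 3–4, ending perfect authentic cadence). The consequent spans mm. 9-16.

measures 9–16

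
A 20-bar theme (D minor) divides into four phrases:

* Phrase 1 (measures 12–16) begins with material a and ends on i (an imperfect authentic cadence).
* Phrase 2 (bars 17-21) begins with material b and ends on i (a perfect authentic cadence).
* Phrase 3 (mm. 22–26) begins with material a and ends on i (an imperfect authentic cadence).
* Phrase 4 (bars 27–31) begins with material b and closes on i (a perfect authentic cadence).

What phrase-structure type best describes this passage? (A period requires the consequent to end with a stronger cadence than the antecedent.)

repeated period

The cadence pattern IAC–PAC–IAC–PAC is weak–strong twice, and phrases 3–4 restate phrases 1–2: a period heard twice, not a double period (which would end weakly at phrase 2).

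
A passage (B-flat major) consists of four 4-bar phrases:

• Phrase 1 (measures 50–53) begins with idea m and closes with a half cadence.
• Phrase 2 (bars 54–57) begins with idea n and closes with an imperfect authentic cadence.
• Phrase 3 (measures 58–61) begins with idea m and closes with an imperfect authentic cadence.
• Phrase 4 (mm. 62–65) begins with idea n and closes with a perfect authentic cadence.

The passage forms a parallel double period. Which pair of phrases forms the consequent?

phrases 3 and 4

In a double period the first pair of phrases (ending imperfect authentic cadence) is the large antecedent and the second pair (ending perfect authentic cadence) is the large consequent; the consequent is phrases 3 and 4.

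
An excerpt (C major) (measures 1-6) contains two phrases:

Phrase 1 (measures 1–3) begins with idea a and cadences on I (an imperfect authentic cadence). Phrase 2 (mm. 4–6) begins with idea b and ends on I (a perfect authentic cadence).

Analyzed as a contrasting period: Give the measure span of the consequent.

The antecedent is the phrase ending with the weaker cadence (imperfect authentic cadence, phrase 1) and the consequent the one ending more conclusively (perfect authentic cadence, phrase 2); the consequent is bars 4–6.

measures 4–6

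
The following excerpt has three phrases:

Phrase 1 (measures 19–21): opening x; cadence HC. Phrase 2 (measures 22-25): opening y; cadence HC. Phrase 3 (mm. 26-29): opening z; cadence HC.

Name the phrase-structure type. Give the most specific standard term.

The final phrase closes with a half cadence, which is not stronger than the preceding half cadence; the 3 phrases lack an overall antecedent–consequent design and so form a phrase group.

phrase group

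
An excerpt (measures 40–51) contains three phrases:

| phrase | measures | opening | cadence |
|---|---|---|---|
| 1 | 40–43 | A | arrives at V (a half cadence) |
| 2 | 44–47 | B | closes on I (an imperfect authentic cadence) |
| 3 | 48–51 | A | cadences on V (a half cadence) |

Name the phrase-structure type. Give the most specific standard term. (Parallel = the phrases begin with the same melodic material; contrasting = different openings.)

The final phrase closes with a half cadence, which is not stronger than the preceding imperfect authentic cadence; the 3 phrases lack an overall antecedent–consequent design and so form a phrase group.

phrase group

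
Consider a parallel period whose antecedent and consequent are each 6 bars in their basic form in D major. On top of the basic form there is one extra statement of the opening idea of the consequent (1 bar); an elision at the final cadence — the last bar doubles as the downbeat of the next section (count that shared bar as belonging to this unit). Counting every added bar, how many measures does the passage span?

Basic parallel period: 6 + 6 = 12 bars.
12 (basic form) + 1 (extra statement) = 13.
The elision shares a bar with the next section but does not change this unit's count.

13 measures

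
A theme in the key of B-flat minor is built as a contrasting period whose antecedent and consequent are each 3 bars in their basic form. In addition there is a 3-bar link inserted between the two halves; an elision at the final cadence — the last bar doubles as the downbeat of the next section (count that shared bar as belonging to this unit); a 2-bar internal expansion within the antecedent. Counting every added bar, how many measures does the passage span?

11 measures

Basic contrasting period: 3 + 3 = 6 bars.
6 (basic form) + 3 (link) + 2 (internal expansion) = 11.
The elision shares a bar with the next section but does not change this unit's count.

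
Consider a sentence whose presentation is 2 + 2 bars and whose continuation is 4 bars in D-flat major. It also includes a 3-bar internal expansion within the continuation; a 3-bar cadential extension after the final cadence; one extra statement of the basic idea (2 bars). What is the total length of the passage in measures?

16 measures

Basic sentence: 2 + 2 + 4 = 8 bars.
8 (basic form) + 3 (internal expansion) + 3 (cadential extension) + 2 (extra statement) = 16.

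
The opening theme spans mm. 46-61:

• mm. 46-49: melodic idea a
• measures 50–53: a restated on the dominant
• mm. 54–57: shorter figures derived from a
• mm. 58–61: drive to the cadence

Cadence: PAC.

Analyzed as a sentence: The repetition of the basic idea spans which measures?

The presentation of a sentence is the basic idea (mm. 46-49) plus its repetition (bars 50–53); the repetition of the basic idea is therefore measures 50–53.

measures 50–53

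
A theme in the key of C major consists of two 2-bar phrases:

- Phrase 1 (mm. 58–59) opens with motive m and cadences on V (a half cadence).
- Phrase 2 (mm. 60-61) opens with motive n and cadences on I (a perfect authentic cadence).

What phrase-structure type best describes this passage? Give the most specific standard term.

contrasting period

Phrase 1 ends with a half cadence (weaker) and phrase 2 with a perfect authentic cadence (stronger): antecedent + consequent = a period.
The two phrases open with different material (m / n), so the period is contrasting.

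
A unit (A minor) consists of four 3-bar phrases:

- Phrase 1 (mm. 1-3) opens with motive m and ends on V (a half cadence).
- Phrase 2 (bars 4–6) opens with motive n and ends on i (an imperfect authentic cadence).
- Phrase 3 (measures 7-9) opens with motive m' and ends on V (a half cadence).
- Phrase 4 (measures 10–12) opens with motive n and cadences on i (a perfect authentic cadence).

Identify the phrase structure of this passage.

Four phrases in two halves: the first half (bars 1–6) ends with an imperfect authentic cadence, the second (bars 7-12) with a perfect authentic cadence — a large antecedent–consequent pair, i.e. a double period.
Phrase 3 begins with the same material as phrase 1, making it parallel.

parallel double period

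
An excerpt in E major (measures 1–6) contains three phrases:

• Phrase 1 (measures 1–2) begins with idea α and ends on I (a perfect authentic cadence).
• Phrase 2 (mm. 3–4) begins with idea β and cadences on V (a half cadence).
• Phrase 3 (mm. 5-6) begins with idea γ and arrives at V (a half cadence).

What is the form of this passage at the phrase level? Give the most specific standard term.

The final phrase closes with a half cadence, which is not stronger than the preceding half cadence; the 3 phrases lack an overall antecedent–consequent design and so form a phrase group.

phrase group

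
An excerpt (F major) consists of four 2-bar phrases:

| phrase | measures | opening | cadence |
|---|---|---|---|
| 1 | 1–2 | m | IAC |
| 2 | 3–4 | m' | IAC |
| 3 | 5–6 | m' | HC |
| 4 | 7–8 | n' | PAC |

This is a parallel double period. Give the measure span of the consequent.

In a double period the first pair of phrases (ending imperfect authentic cadence) is the large antecedent and the second pair (ending perfect authentic cadence) is the large consequent; the consequent is measures 5–8.

measures 5–8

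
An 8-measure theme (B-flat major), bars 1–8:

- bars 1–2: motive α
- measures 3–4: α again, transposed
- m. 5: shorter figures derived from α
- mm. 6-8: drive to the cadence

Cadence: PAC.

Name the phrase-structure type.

sentence

Basic idea (bars 1–2) + its repetition (bars 3–4) form the presentation; fragmentation and cadence (mm. 5–8) form the continuation — the 8-bar whole is a sentence.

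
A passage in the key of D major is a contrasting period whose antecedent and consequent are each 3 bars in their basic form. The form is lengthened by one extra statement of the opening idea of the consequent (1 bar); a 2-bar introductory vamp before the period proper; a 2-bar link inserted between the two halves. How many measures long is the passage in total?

11 measures

Basic contrasting period: 3 + 3 = 6 bars.
6 (basic form) + 1 (extra statement) + 2 (introduction) + 2 (link) = 11.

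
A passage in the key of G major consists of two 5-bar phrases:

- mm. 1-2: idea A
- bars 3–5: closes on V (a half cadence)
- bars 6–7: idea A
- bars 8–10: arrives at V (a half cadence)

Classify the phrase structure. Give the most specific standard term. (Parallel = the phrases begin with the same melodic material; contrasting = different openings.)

repeated phrase

Both phrases have the same opening (A) and the same cadence (half cadence): the second is a restatement, not a consequent, so this is a repeated phrase rather than a period.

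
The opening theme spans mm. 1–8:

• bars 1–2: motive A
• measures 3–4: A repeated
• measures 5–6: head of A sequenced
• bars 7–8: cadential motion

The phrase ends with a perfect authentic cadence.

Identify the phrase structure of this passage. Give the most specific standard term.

sentence

Basic idea (mm. 1–2) + its repetition (mm. 3–4) form the presentation; fragmentation and cadence (measures 5–8) form the continuation — the 8-bar whole is a sentence.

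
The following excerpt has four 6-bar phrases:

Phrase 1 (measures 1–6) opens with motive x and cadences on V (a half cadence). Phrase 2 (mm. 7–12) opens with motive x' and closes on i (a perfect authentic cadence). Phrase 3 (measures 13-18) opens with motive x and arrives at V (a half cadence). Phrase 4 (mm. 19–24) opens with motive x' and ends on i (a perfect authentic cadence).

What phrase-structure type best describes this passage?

The cadence pattern HC–PAC–HC–PAC is weak–strong twice, and phrases 3–4 restate phrases 1–2: a period heard twice, not a double period (which would end weakly at phrase 2).

repeated period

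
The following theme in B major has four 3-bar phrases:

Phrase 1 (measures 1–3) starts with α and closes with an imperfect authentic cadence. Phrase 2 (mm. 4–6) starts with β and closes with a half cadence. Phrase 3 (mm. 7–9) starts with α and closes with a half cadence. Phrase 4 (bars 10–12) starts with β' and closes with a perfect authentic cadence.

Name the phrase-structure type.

parallel double period

Four phrases in two halves: the first half (measures 1-6) ends with a half cadence, the second (bars 7-12) with a perfect authentic cadence — a large antecedent–consequent pair, i.e. a double period.
Phrase 3 begins with the same material as phrase 1, making it parallel.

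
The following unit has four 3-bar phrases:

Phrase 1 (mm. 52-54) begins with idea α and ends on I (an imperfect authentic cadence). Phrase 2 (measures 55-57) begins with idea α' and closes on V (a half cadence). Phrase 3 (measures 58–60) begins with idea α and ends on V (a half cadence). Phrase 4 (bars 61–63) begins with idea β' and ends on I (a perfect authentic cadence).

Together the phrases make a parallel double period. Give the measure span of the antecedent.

In a double period the first pair of phrases (ending half cadence) is the large antecedent and the second pair (ending perfect authentic cadence) is the large consequent; the antecedent is measures 52–57.

measures 52–57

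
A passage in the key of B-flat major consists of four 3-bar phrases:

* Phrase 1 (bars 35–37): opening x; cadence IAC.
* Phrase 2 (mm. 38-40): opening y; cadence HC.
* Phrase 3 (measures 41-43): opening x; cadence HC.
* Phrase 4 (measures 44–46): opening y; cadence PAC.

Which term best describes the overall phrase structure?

Four phrases in two halves: the first half (mm. 35–40) ends with a half cadence, the second (mm. 41–46) with a perfect authentic cadence — a large antecedent–consequent pair, i.e. a double period.
Phrase 3 begins with the same material as phrase 1, making it parallel.

parallel double period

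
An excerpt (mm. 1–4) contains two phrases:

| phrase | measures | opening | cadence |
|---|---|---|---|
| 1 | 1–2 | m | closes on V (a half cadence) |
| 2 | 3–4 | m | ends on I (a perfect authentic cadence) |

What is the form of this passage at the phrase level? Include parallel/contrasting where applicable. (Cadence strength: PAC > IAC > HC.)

Phrase 1 ends with a half cadence (weaker) and phrase 2 with a perfect authentic cadence (stronger): antecedent + consequent = a period.
The two phrases open with the same material (m / m), so the period is parallel.

parallel period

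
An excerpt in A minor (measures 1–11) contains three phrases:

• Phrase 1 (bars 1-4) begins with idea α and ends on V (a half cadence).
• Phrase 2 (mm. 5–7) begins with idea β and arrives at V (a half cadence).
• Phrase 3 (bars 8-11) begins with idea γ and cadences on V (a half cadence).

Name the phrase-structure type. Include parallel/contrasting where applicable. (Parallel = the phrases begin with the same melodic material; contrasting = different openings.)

The final phrase closes with a half cadence, which is not stronger than the preceding half cadence; the 3 phrases lack an overall antecedent–consequent design and so form a phrase group.

phrase group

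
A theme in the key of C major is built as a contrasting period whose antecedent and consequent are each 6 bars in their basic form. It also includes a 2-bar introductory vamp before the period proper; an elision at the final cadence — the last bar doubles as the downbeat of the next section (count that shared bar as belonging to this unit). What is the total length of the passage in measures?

14 measures

Basic contrasting period: 6 + 6 = 12 bars.
12 (basic form) + 2 (introduction) = 14.
The elision shares a bar with the next section but does not change this unit's count.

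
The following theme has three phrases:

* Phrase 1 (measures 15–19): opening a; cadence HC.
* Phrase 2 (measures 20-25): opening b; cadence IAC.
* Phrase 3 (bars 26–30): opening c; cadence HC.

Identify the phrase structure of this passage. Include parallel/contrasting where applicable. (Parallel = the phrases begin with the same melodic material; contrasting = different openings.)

The final phrase closes with a half cadence, which is not stronger than the preceding imperfect authentic cadence; the 3 phrases lack an overall antecedent–consequent design and so form a phrase group.

phrase group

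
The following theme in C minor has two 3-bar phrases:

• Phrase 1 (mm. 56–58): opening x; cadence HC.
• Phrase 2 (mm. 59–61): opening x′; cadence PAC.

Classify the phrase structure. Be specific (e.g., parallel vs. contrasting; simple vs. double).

Phrase 1 ends with a half cadence (weaker) and phrase 2 with a perfect authentic cadence (stronger): antecedent + consequent = a period.
The two phrases open with the same material (x / x′), so the period is parallel.

parallel period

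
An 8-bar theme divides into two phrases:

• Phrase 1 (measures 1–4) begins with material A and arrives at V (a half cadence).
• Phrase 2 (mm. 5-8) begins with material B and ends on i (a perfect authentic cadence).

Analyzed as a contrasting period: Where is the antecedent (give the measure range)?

measures 1–4

The antecedent is the phrase ending with the weaker cadence (half cadence, phrase 1) and the consequent the one ending more conclusively (perfect authentic cadence, phrase 2); the antecedent is measures 1–4.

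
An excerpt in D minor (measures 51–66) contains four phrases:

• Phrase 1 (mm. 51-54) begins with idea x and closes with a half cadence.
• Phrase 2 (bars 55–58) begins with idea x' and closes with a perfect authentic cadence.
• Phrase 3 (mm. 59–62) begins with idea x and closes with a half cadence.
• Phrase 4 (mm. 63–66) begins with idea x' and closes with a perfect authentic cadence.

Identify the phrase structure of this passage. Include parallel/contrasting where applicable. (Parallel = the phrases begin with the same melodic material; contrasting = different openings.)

repeated period

The cadence pattern HC–PAC–HC–PAC is weak–strong twice, and phrases 3–4 restate phrases 1–2: a period heard twice, not a double period (which would end weakly at phrase 2).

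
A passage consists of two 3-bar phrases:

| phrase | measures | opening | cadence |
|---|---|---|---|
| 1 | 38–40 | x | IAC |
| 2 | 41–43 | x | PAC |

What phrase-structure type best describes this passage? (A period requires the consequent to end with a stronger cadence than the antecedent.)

Phrase 1 ends with an imperfect authentic cadence (weaker) and phrase 2 with a perfect authentic cadence (stronger): antecedent + consequent = a period.
The two phrases open with the same material (x / x), so the period is parallel.

parallel period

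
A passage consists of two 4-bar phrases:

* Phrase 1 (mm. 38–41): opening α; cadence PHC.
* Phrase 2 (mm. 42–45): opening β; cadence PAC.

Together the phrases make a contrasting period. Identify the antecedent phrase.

phrase 1

The phrase ending with the weaker cadence (Phrygian half cadence) is the antecedent; the one ending more conclusively (perfect authentic cadence) is the consequent. The antecedent is phrase 1.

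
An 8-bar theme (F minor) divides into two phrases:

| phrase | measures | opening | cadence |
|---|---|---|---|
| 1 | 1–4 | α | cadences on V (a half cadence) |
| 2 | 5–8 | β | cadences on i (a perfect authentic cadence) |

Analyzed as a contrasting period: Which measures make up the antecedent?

measures 1–4

The antecedent is the phrase ending with the weaker cadence (half cadence, phrase 1) and the consequent the one ending more conclusively (perfect authentic cadence, phrase 2); the antecedent is mm. 1-4.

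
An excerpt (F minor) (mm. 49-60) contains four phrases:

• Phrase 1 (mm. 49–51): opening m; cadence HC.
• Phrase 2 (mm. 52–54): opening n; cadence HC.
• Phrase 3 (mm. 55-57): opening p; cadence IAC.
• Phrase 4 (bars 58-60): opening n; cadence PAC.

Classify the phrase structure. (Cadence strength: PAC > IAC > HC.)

Four phrases in two halves: the first half (measures 49–54) ends with a half cadence, the second (mm. 55–60) with a perfect authentic cadence — a large antecedent–consequent pair, i.e. a double period.
Phrase 3 begins with different material from phrase 1, making it contrasting.

contrasting double period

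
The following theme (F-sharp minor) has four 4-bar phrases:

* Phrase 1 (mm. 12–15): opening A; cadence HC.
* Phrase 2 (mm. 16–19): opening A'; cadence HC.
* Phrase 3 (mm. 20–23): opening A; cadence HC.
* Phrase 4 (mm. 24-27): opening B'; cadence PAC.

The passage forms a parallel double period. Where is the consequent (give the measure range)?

measures 20–27

In a double period the four phrases pair into a large antecedent (phrases 1–2, ending half cadence) and a large consequent (phrases 3–4, ending perfect authentic cadence). The consequent spans mm. 20–27.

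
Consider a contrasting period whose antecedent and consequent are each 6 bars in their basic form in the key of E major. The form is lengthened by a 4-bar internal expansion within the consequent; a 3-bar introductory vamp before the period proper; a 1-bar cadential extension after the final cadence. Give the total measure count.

20 measures

Basic contrasting period: 6 + 6 = 12 bars.
12 (basic form) + 4 (internal expansion) + 3 (introduction) + 1 (cadential extension) = 20.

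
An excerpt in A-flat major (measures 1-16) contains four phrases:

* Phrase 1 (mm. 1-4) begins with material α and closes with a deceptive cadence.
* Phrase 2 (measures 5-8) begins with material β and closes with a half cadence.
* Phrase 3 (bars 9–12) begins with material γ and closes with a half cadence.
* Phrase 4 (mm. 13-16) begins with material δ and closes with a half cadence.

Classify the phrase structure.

Phrase 4 ends with a half cadence, no stronger than phrase 2's half cadence, so the four phrases do not form a double period; nor do phrases 3–4 duplicate 1–2, so it is not a repeated period. With no phrase reaching a conclusive cadence, the passage is a phrase group.

phrase group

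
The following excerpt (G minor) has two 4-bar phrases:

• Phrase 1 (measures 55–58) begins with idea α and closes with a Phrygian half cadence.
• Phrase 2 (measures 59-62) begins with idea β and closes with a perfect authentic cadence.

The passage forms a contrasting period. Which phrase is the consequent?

The phrase ending with the weaker cadence (Phrygian half cadence) is the antecedent; the one ending more conclusively (perfect authentic cadence) is the consequent. The consequent is phrase 2.

phrase 2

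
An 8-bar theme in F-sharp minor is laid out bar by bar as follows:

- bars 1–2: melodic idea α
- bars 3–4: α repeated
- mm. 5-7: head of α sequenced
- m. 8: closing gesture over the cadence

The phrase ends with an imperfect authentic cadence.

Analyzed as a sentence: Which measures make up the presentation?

measures 1–4

The presentation of a sentence is the basic idea (bars 1–2) plus its repetition (measures 3-4); the presentation is therefore mm. 1-4.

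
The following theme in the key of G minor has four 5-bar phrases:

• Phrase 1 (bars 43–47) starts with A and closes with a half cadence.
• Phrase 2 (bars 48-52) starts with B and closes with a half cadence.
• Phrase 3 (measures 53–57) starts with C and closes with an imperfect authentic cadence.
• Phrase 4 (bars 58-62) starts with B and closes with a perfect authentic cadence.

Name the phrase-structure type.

Four phrases in two halves: the first half (mm. 43-52) ends with a half cadence, the second (mm. 53–62) with a perfect authentic cadence — a large antecedent–consequent pair, i.e. a double period.
Phrase 3 begins with different material from phrase 1, making it contrasting.

contrasting double period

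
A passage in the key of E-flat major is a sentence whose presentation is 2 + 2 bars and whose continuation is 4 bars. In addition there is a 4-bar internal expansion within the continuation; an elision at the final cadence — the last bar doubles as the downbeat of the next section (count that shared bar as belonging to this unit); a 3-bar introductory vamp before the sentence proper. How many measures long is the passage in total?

15 measures

Basic sentence: 2 + 2 + 4 = 8 bars.
8 (basic form) + 4 (internal expansion) + 3 (introduction) = 15.
The elision shares a bar with the next section but does not change this unit's count.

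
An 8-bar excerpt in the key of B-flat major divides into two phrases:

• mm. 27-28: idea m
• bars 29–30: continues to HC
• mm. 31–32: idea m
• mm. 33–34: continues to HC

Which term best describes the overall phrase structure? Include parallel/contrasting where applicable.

Both phrases have the same opening (m) and the same cadence (half cadence): the second is a restatement, not a consequent, so this is a repeated phrase rather than a period.

repeated phrase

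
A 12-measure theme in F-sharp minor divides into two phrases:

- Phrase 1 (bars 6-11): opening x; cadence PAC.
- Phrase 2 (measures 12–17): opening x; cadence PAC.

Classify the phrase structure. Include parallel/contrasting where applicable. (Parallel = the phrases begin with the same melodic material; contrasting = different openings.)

Both phrases have the same opening (x) and the same cadence (perfect authentic cadence): the second is a restatement, not a consequent, so this is a repeated phrase rather than a period.

repeated phrase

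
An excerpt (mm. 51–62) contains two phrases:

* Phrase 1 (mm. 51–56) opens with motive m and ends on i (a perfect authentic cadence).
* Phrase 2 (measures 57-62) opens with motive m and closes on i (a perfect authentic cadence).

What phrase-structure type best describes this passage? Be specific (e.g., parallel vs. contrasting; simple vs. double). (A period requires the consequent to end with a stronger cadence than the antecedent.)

Both phrases have the same opening (m) and the same cadence (perfect authentic cadence): the second is a restatement, not a consequent, so this is a repeated phrase rather than a period.

repeated phrase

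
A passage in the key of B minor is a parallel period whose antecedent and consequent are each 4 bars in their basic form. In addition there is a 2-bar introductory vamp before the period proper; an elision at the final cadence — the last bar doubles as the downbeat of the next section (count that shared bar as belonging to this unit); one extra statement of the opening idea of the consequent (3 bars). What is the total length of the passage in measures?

Basic parallel period: 4 + 4 = 8 bars.
8 (basic form) + 2 (introduction) + 3 (extra statement) = 13.
The elision shares a bar with the next section but does not change this unit's count.

13 measures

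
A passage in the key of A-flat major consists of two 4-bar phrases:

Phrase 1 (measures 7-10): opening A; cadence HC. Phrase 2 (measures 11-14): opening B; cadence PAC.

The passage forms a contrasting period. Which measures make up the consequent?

The phrase ending with the weaker cadence (half cadence) is the antecedent; the one ending more conclusively (perfect authentic cadence) is the consequent. The consequent is measures 11–14.

measures 11–14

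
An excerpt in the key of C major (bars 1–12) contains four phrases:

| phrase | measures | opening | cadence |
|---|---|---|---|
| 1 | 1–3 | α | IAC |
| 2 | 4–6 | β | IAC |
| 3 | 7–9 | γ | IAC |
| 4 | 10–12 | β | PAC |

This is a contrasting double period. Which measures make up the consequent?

measures 7–12

In a double period the first pair of phrases (ending imperfect authentic cadence) is the large antecedent and the second pair (ending perfect authentic cadence) is the large consequent; the consequent is measures 7–12.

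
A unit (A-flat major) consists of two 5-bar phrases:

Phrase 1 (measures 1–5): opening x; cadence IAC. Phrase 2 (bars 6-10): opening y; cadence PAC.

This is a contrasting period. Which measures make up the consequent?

The phrase ending with the weaker cadence (imperfect authentic cadence) is the antecedent; the one ending more conclusively (perfect authentic cadence) is the consequent. The consequent is measures 6–10.

measures 6–10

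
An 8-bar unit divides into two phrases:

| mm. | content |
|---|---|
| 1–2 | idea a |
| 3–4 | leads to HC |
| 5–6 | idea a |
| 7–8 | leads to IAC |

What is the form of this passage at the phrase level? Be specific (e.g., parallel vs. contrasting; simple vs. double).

parallel period

Phrase 1 ends with a half cadence (weaker) and phrase 2 with an imperfect authentic cadence (stronger): antecedent + consequent = a period.
The two phrases open with the same material (a / a), so the period is parallel.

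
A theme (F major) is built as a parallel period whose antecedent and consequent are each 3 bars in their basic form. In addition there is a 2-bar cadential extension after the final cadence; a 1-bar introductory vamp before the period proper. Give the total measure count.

Basic parallel period: 3 + 3 = 6 bars.
6 (basic form) + 2 (cadential extension) + 1 (introduction) = 9.

9 measures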